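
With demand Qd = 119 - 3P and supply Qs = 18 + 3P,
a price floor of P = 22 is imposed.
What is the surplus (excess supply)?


At P = 22:
Qd = 119 - 3*22 = 53
Qs = 18 + 3*22 = 84
Surplus = Qs - Qd = 84 - 53 = 31

31


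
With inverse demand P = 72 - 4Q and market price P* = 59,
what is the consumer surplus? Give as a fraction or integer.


Maximum willingness to pay (at Q=0): P_max = 72
Quantity demanded at P* = 59:
Q* = (72 - 59)/4 = 13/4
CS = (1/2) * Q* * (P_max - P*)
CS = (1/2) * 13/4 * (72 - 59)
CS = (1/2) * 13/4 * 13 = 169/8

169/8


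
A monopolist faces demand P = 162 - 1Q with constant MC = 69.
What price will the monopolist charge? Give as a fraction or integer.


MR = 162 - 2Q
Set MR = MC: 162 - 2Q = 69
Q* = 93/2
Substitute into demand:
P* = 162 - 1*93/2 = 231/2

231/2


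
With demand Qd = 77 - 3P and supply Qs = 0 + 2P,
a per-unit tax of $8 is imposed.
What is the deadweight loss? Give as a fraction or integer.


Pre-tax equilibrium quantity: Q* = 154/5
Post-tax equilibrium quantity: Q_tax = 106/5
Reduction in quantity: Q* - Q_tax = 48/5
DWL = (1/2) * tax * (Q* - Q_tax)
DWL = (1/2) * 8 * 48/5 = 192/5

192/5


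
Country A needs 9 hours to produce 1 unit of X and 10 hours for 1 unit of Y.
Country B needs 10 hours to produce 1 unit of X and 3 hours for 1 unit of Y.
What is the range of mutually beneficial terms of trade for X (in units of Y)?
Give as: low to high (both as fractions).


Opportunity cost of X for Country A = hours_X / hours_Y = 9/10 = 9/10 units of Y
Opportunity cost of X for Country B = hours_X / hours_Y = 10/3 = 10/3 units of Y
Terms of trade must be between the two opportunity costs.
Range: 9/10 to 10/3

9/10 to 10/3


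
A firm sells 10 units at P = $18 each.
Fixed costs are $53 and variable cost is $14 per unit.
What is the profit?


Total Revenue = P * Q = 18 * 10 = $180
Total Cost = FC + VC*Q = 53 + 14*10 = $193
Profit = TR - TC = 180 - 193 = $-13

$-13


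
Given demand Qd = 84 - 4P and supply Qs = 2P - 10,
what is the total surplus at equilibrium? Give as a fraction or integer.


Find equilibrium: 84 - 4P = 2P - 10
84 + 10 = 6P
P* = 94/6 = 47/3
Q* = 2*47/3 - 10 = 64/3
Inverse demand: P = 21 - Q/4, so P_max = 21
Inverse supply: P = 5 + Q/2, so P_min = 5
CS = (1/2) * 64/3 * (21 - 47/3) = 512/9
PS = (1/2) * 64/3 * (47/3 - 5) = 1024/9
TS = CS + PS = 512/9 + 1024/9 = 512/3

512/3


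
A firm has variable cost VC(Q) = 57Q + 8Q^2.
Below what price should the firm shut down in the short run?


AVC(Q) = VC(Q)/Q = 57 + 8Q
AVC is increasing in Q, so minimum AVC is at Q -> 0+.
Min AVC = 57
The firm should shut down if P < 57.

57


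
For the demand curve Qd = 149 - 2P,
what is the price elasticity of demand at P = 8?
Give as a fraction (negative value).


dQ/dP = -2
At P = 8: Q = 149 - 2*8 = 133
E = (dQ/dP)(P/Q) = (-2)(8/133) = -16/133

-16/133


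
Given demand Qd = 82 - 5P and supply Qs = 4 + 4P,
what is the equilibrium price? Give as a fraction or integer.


At equilibrium, Qd = Qs.
82 - 5P = 4 + 4P
82 - 4 = 5P + 4P
78 = 9P
P* = 78/9 = 26/3

26/3


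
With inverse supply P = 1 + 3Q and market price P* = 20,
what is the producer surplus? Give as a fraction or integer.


Minimum supply price (at Q=0): P_min = 1
Quantity supplied at P* = 20:
Q* = (20 - 1)/3 = 19/3
PS = (1/2) * Q* * (P* - P_min)
PS = (1/2) * 19/3 * (20 - 1)
PS = (1/2) * 19/3 * 19 = 361/6

361/6


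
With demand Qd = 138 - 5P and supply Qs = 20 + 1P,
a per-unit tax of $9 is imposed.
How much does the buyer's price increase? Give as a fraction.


With a per-unit tax, the buyer's price increase depends on relative slopes.
Supply slope: d = 1, Demand slope: b = 5
Buyer's price increase = d * tax / (b + d)
= 1 * 9 / (5 + 1)
= 9 / 6 = 3/2

3/2


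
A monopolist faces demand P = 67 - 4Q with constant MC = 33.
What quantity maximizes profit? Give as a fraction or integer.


TR = P*Q = (67 - 4Q)Q = 67Q - 4Q^2
MR = dTR/dQ = 67 - 8Q
Set MR = MC:
67 - 8Q = 33
34 = 8Q
Q* = 34/8 = 17/4

17/4


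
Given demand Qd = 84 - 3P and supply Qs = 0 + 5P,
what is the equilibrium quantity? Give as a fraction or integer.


First find equilibrium price:
84 - 3P = 0 + 5P
P* = 84/8 = 21/2
Then substitute into demand:
Q* = 84 - 3 * 21/2 = 105/2

105/2


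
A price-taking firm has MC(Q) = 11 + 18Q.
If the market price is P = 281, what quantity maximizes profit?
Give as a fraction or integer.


In perfect competition, profit is maximized where P = MC.
281 = 11 + 18Q
270 = 18Q
Q* = 270/18 = 15

15


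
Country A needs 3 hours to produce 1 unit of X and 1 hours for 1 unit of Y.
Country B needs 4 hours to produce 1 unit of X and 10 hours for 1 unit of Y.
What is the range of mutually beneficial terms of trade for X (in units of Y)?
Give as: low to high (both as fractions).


Opportunity cost of X for Country A = hours_X / hours_Y = 3/1 = 3 units of Y
Opportunity cost of X for Country B = hours_X / hours_Y = 4/10 = 2/5 units of Y
Terms of trade must be between the two opportunity costs.
Range: 2/5 to 3

2/5 to 3


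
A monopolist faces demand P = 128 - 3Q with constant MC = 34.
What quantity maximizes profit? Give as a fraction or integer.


TR = P*Q = (128 - 3Q)Q = 128Q - 3Q^2
MR = dTR/dQ = 128 - 6Q
Set MR = MC:
128 - 6Q = 34
94 = 6Q
Q* = 94/6 = 47/3

47/3


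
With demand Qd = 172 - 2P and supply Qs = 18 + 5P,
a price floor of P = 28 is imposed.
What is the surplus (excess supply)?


At P = 28:
Qd = 172 - 2*28 = 116
Qs = 18 + 5*28 = 158
Surplus = Qs - Qd = 158 - 116 = 42

42


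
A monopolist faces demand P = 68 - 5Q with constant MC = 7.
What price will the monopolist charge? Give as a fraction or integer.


MR = 68 - 10Q
Set MR = MC: 68 - 10Q = 7
Q* = 61/10
Substitute into demand:
P* = 68 - 5*61/10 = 75/2

75/2


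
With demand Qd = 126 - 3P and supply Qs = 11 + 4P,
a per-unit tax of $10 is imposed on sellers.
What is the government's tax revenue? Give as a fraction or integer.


With tax on sellers, new supply: Qs' = 11 + 4(P - 10)
= 4P - 29
New equilibrium quantity:
Q_new = 417/7
Tax revenue = tax * Q_new = 10 * 417/7 = 4170/7

4170/7


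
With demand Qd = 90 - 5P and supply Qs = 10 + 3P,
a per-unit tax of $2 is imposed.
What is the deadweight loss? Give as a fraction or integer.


Pre-tax equilibrium quantity: Q* = 40
Post-tax equilibrium quantity: Q_tax = 145/4
Reduction in quantity: Q* - Q_tax = 15/4
DWL = (1/2) * tax * (Q* - Q_tax)
DWL = (1/2) * 2 * 15/4 = 15/4

15/4


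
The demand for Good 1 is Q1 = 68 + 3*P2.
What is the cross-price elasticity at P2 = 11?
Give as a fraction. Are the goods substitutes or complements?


dQ1/dP2 = 3
At P2 = 11: Q1 = 68 + 3*11 = 101
Exy = (dQ1/dP2)(P2/Q1) = 3 * 11 / 101 = 33/101
Since Exy > 0, the goods are substitutes.

33/101 (substitutes)


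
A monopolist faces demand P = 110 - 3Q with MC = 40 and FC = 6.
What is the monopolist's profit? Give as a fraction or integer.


MR = MC: 110 - 6Q = 40
Q* = 35/3
P* = 110 - 3*35/3 = 75
Profit = (P* - MC)*Q* - FC
= (75 - 40)*35/3 - 6
= 35*35/3 - 6
= 1225/3 - 6 = 1207/3

1207/3


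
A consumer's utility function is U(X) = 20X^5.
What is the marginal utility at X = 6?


MU = dU/dX = 20*5*X^(5-1)
MU = 100*X^4
At X = 6:
MU = 100 * 6^4
MU = 100 * 1296 = 129600

129600


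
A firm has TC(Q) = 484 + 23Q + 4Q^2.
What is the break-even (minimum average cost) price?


AC(Q) = 484/Q + 23 + 4Q
To minimize: dAC/dQ = -484/Q^2 + 4 = 0
Q^2 = 484/4 = 121
Q* = 11
Min AC = 484/11 + 23 + 4*11
Min AC = 44 + 23 + 44 = 111

111


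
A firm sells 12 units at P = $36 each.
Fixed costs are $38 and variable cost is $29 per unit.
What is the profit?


Total Revenue = P * Q = 36 * 12 = $432
Total Cost = FC + VC*Q = 38 + 29*12 = $386
Profit = TR - TC = 432 - 386 = $46

$46


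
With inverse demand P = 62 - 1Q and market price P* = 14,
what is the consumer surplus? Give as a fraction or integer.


Maximum willingness to pay (at Q=0): P_max = 62
Quantity demanded at P* = 14:
Q* = (62 - 14)/1 = 48
CS = (1/2) * Q* * (P_max - P*)
CS = (1/2) * 48 * (62 - 14)
CS = (1/2) * 48 * 48 = 1152

1152


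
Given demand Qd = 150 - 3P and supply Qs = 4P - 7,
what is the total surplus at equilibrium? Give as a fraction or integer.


Find equilibrium: 150 - 3P = 4P - 7
150 + 7 = 7P
P* = 157/7 = 157/7
Q* = 4*157/7 - 7 = 579/7
Inverse demand: P = 50 - Q/3, so P_max = 50
Inverse supply: P = 7/4 + Q/4, so P_min = 7/4
CS = (1/2) * 579/7 * (50 - 157/7) = 111747/98
PS = (1/2) * 579/7 * (157/7 - 7/4) = 335241/392
TS = CS + PS = 111747/98 + 335241/392 = 111747/56

111747/56


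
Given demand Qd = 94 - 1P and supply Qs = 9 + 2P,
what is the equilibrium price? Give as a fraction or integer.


At equilibrium, Qd = Qs.
94 - 1P = 9 + 2P
94 - 9 = 1P + 2P
85 = 3P
P* = 85/3 = 85/3

85/3


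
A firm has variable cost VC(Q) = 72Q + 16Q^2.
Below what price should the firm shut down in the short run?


AVC(Q) = VC(Q)/Q = 72 + 16Q
AVC is increasing in Q, so minimum AVC is at Q -> 0+.
Min AVC = 72
The firm should shut down if P < 72.

72


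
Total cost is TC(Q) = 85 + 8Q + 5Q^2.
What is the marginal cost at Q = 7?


MC = dTC/dQ = 8 + 2*5*Q
At Q = 7:
MC = 8 + 10*7
MC = 8 + 70 = 78

78


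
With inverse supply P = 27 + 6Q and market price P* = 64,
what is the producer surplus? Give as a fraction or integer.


Minimum supply price (at Q=0): P_min = 27
Quantity supplied at P* = 64:
Q* = (64 - 27)/6 = 37/6
PS = (1/2) * Q* * (P* - P_min)
PS = (1/2) * 37/6 * (64 - 27)
PS = (1/2) * 37/6 * 37 = 1369/12

1369/12


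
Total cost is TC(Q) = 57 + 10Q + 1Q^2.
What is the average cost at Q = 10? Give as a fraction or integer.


TC(10) = 57 + 10*10 + 1*10^2
TC(10) = 57 + 100 + 100 = 257
AC = TC/Q = 257/10 = 257/10

257/10


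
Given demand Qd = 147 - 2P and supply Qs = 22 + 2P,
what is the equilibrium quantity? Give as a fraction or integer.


First find equilibrium price:
147 - 2P = 22 + 2P
P* = 125/4 = 125/4
Then substitute into demand:
Q* = 147 - 2 * 125/4 = 169/2

169/2


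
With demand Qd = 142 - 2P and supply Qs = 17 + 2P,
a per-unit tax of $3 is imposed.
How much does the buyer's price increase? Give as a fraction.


With a per-unit tax, the buyer's price increase depends on relative slopes.
Supply slope: d = 2, Demand slope: b = 2
Buyer's price increase = d * tax / (b + d)
= 2 * 3 / (2 + 2)
= 6 / 4 = 3/2

3/2


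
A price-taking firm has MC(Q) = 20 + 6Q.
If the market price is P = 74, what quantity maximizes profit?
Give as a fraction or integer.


In perfect competition, profit is maximized where P = MC.
74 = 20 + 6Q
54 = 6Q
Q* = 54/6 = 9

9


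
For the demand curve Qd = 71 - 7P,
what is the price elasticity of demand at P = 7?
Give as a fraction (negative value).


dQ/dP = -7
At P = 7: Q = 71 - 7*7 = 22
E = (dQ/dP)(P/Q) = (-7)(7/22) = -49/22

-49/22


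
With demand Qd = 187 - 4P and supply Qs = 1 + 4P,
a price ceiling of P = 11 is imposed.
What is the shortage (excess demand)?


At P = 11:
Qd = 187 - 4*11 = 143
Qs = 1 + 4*11 = 45
Shortage = Qd - Qs = 143 - 45 = 98

98


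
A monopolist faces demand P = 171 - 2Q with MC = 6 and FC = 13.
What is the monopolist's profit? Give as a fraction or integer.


MR = MC: 171 - 4Q = 6
Q* = 165/4
P* = 171 - 2*165/4 = 177/2
Profit = (P* - MC)*Q* - FC
= (177/2 - 6)*165/4 - 13
= 165/2*165/4 - 13
= 27225/8 - 13 = 27121/8

27121/8


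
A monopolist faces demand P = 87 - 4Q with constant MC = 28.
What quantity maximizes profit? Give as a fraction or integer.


TR = P*Q = (87 - 4Q)Q = 87Q - 4Q^2
MR = dTR/dQ = 87 - 8Q
Set MR = MC:
87 - 8Q = 28
59 = 8Q
Q* = 59/8 = 59/8

59/8


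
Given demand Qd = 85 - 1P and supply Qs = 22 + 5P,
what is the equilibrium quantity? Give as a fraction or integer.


First find equilibrium price:
85 - 1P = 22 + 5P
P* = 63/6 = 21/2
Then substitute into demand:
Q* = 85 - 1 * 21/2 = 149/2

149/2


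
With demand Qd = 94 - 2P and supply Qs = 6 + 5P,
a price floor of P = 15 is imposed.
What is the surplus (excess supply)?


At P = 15:
Qd = 94 - 2*15 = 64
Qs = 6 + 5*15 = 81
Surplus = Qs - Qd = 81 - 64 = 17

17


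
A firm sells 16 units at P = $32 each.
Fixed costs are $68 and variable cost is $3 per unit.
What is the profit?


Total Revenue = P * Q = 32 * 16 = $512
Total Cost = FC + VC*Q = 68 + 3*16 = $116
Profit = TR - TC = 512 - 116 = $396

$396


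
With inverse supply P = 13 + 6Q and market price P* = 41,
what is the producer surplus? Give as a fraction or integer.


Minimum supply price (at Q=0): P_min = 13
Quantity supplied at P* = 41:
Q* = (41 - 13)/6 = 14/3
PS = (1/2) * Q* * (P* - P_min)
PS = (1/2) * 14/3 * (41 - 13)
PS = (1/2) * 14/3 * 28 = 196/3

196/3


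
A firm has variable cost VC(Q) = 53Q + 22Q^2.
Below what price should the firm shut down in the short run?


AVC(Q) = VC(Q)/Q = 53 + 22Q
AVC is increasing in Q, so minimum AVC is at Q -> 0+.
Min AVC = 53
The firm should shut down if P < 53.

53


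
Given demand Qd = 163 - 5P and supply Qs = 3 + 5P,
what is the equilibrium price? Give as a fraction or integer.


At equilibrium, Qd = Qs.
163 - 5P = 3 + 5P
163 - 3 = 5P + 5P
160 = 10P
P* = 160/10 = 16

16


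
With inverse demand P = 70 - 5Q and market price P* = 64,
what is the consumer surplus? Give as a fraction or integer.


Maximum willingness to pay (at Q=0): P_max = 70
Quantity demanded at P* = 64:
Q* = (70 - 64)/5 = 6/5
CS = (1/2) * Q* * (P_max - P*)
CS = (1/2) * 6/5 * (70 - 64)
CS = (1/2) * 6/5 * 6 = 18/5

18/5


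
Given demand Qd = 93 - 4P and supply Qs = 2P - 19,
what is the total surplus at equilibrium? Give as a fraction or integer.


Find equilibrium: 93 - 4P = 2P - 19
93 + 19 = 6P
P* = 112/6 = 56/3
Q* = 2*56/3 - 19 = 55/3
Inverse demand: P = 93/4 - Q/4, so P_max = 93/4
Inverse supply: P = 19/2 + Q/2, so P_min = 19/2
CS = (1/2) * 55/3 * (93/4 - 56/3) = 3025/72
PS = (1/2) * 55/3 * (56/3 - 19/2) = 3025/36
TS = CS + PS = 3025/72 + 3025/36 = 3025/24

3025/24


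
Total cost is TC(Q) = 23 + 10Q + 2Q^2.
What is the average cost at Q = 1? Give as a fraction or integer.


TC(1) = 23 + 10*1 + 2*1^2
TC(1) = 23 + 10 + 2 = 35
AC = TC/Q = 35/1 = 35

35


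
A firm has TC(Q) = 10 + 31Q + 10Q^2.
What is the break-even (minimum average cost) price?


AC(Q) = 10/Q + 31 + 10Q
To minimize: dAC/dQ = -10/Q^2 + 10 = 0
Q^2 = 10/10 = 1
Q* = 1
Min AC = 10/1 + 31 + 10*1
Min AC = 10 + 31 + 10 = 51

51


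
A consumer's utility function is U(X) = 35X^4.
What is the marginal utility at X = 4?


MU = dU/dX = 35*4*X^(4-1)
MU = 140*X^3
At X = 4:
MU = 140 * 4^3
MU = 140 * 64 = 8960

8960


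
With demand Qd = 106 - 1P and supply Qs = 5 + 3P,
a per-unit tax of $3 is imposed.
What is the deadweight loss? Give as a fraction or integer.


Pre-tax equilibrium quantity: Q* = 323/4
Post-tax equilibrium quantity: Q_tax = 157/2
Reduction in quantity: Q* - Q_tax = 9/4
DWL = (1/2) * tax * (Q* - Q_tax)
DWL = (1/2) * 3 * 9/4 = 27/8

27/8


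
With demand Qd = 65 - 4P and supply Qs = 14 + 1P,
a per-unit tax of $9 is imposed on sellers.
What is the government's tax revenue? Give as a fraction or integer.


With tax on sellers, new supply: Qs' = 14 + 1(P - 9)
= 5 + 1P
New equilibrium quantity:
Q_new = 17
Tax revenue = tax * Q_new = 9 * 17 = 153

153


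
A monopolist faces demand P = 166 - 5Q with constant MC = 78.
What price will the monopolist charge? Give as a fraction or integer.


MR = 166 - 10Q
Set MR = MC: 166 - 10Q = 78
Q* = 44/5
Substitute into demand:
P* = 166 - 5*44/5 = 122

122


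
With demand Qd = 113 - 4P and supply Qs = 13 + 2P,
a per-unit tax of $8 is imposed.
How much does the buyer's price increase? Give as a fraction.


With a per-unit tax, the buyer's price increase depends on relative slopes.
Supply slope: d = 2, Demand slope: b = 4
Buyer's price increase = d * tax / (b + d)
= 2 * 8 / (4 + 2)
= 16 / 6 = 8/3

8/3


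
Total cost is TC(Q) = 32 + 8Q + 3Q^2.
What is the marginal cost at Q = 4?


MC = dTC/dQ = 8 + 2*3*Q
At Q = 4:
MC = 8 + 6*4
MC = 8 + 24 = 32

32


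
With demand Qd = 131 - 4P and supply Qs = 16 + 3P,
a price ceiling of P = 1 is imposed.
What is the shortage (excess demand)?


At P = 1:
Qd = 131 - 4*1 = 127
Qs = 16 + 3*1 = 19
Shortage = Qd - Qs = 127 - 19 = 108

108


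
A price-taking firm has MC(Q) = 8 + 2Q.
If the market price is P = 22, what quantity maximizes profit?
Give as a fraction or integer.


In perfect competition, profit is maximized where P = MC.
22 = 8 + 2Q
14 = 2Q
Q* = 14/2 = 7

7


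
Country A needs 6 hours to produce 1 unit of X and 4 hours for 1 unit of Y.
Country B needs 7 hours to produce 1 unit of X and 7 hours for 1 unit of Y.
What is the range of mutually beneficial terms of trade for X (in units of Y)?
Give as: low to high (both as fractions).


Opportunity cost of X for Country A = hours_X / hours_Y = 6/4 = 3/2 units of Y
Opportunity cost of X for Country B = hours_X / hours_Y = 7/7 = 1 units of Y
Terms of trade must be between the two opportunity costs.
Range: 1 to 3/2

1 to 3/2


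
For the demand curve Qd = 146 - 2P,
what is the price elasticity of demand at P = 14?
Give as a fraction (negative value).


dQ/dP = -2
At P = 14: Q = 146 - 2*14 = 118
E = (dQ/dP)(P/Q) = (-2)(14/118) = -14/59

-14/59


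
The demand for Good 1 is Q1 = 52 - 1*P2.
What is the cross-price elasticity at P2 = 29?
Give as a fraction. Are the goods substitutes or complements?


dQ1/dP2 = -1
At P2 = 29: Q1 = 52 - 1*29 = 23
Exy = (dQ1/dP2)(P2/Q1) = -1 * 29 / 23 = -29/23
Since Exy < 0, the goods are complements.

-29/23 (complements)


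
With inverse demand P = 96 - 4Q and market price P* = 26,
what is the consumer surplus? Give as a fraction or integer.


Maximum willingness to pay (at Q=0): P_max = 96
Quantity demanded at P* = 26:
Q* = (96 - 26)/4 = 35/2
CS = (1/2) * Q* * (P_max - P*)
CS = (1/2) * 35/2 * (96 - 26)
CS = (1/2) * 35/2 * 70 = 1225/2

1225/2


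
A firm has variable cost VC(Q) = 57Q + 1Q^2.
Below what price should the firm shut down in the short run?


AVC(Q) = VC(Q)/Q = 57 + 1Q
AVC is increasing in Q, so minimum AVC is at Q -> 0+.
Min AVC = 57
The firm should shut down if P < 57.

57


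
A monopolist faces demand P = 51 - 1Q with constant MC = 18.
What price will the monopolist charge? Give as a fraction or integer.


MR = 51 - 2Q
Set MR = MC: 51 - 2Q = 18
Q* = 33/2
Substitute into demand:
P* = 51 - 1*33/2 = 69/2

69/2


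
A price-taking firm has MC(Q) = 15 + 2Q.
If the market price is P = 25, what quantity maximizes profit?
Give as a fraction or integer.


In perfect competition, profit is maximized where P = MC.
25 = 15 + 2Q
10 = 2Q
Q* = 10/2 = 5

5


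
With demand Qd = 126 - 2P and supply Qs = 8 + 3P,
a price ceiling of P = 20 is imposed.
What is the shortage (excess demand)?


At P = 20:
Qd = 126 - 2*20 = 86
Qs = 8 + 3*20 = 68
Shortage = Qd - Qs = 86 - 68 = 18

18


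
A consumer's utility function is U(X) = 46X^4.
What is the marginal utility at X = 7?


MU = dU/dX = 46*4*X^(4-1)
MU = 184*X^3
At X = 7:
MU = 184 * 7^3
MU = 184 * 343 = 63112

63112


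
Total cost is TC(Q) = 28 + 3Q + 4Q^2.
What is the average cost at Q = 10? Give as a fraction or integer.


TC(10) = 28 + 3*10 + 4*10^2
TC(10) = 28 + 30 + 400 = 458
AC = TC/Q = 458/10 = 229/5

229/5


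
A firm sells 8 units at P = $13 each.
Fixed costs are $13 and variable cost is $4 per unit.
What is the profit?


Total Revenue = P * Q = 13 * 8 = $104
Total Cost = FC + VC*Q = 13 + 4*8 = $45
Profit = TR - TC = 104 - 45 = $59

$59


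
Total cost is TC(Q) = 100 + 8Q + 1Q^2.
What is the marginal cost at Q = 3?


MC = dTC/dQ = 8 + 2*1*Q
At Q = 3:
MC = 8 + 2*3
MC = 8 + 6 = 14

14


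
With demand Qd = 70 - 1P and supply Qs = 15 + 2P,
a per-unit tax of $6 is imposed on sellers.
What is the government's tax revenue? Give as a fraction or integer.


With tax on sellers, new supply: Qs' = 15 + 2(P - 6)
= 3 + 2P
New equilibrium quantity:
Q_new = 143/3
Tax revenue = tax * Q_new = 6 * 143/3 = 286

286


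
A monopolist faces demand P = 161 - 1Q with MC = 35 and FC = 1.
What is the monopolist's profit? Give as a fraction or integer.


MR = MC: 161 - 2Q = 35
Q* = 63
P* = 161 - 1*63 = 98
Profit = (P* - MC)*Q* - FC
= (98 - 35)*63 - 1
= 63*63 - 1
= 3969 - 1 = 3968

3968


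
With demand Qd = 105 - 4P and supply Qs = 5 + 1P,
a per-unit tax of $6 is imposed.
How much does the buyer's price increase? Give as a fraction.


With a per-unit tax, the buyer's price increase depends on relative slopes.
Supply slope: d = 1, Demand slope: b = 4
Buyer's price increase = d * tax / (b + d)
= 1 * 6 / (4 + 1)
= 6 / 5 = 6/5

6/5


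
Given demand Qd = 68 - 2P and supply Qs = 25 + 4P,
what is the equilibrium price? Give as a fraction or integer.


At equilibrium, Qd = Qs.
68 - 2P = 25 + 4P
68 - 25 = 2P + 4P
43 = 6P
P* = 43/6 = 43/6

43/6


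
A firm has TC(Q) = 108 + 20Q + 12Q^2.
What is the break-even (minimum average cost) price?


AC(Q) = 108/Q + 20 + 12Q
To minimize: dAC/dQ = -108/Q^2 + 12 = 0
Q^2 = 108/12 = 9
Q* = 3
Min AC = 108/3 + 20 + 12*3
Min AC = 36 + 20 + 36 = 92

92


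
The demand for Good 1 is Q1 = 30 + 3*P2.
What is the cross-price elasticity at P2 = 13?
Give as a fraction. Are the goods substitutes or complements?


dQ1/dP2 = 3
At P2 = 13: Q1 = 30 + 3*13 = 69
Exy = (dQ1/dP2)(P2/Q1) = 3 * 13 / 69 = 13/23
Since Exy > 0, the goods are substitutes.

13/23 (substitutes)


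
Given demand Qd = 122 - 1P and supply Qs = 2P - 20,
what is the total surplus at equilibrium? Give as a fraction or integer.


Find equilibrium: 122 - 1P = 2P - 20
122 + 20 = 3P
P* = 142/3 = 142/3
Q* = 2*142/3 - 20 = 224/3
Inverse demand: P = 122 - Q/1, so P_max = 122
Inverse supply: P = 10 + Q/2, so P_min = 10
CS = (1/2) * 224/3 * (122 - 142/3) = 25088/9
PS = (1/2) * 224/3 * (142/3 - 10) = 12544/9
TS = CS + PS = 25088/9 + 12544/9 = 12544/3

12544/3


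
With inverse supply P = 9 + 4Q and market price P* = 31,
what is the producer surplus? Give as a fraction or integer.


Minimum supply price (at Q=0): P_min = 9
Quantity supplied at P* = 31:
Q* = (31 - 9)/4 = 11/2
PS = (1/2) * Q* * (P* - P_min)
PS = (1/2) * 11/2 * (31 - 9)
PS = (1/2) * 11/2 * 22 = 121/2

121/2


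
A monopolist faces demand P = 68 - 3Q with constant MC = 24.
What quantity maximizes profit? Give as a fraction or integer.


TR = P*Q = (68 - 3Q)Q = 68Q - 3Q^2
MR = dTR/dQ = 68 - 6Q
Set MR = MC:
68 - 6Q = 24
44 = 6Q
Q* = 44/6 = 22/3

22/3


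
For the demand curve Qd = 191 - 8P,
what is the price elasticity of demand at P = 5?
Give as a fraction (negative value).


dQ/dP = -8
At P = 5: Q = 191 - 8*5 = 151
E = (dQ/dP)(P/Q) = (-8)(5/151) = -40/151

-40/151


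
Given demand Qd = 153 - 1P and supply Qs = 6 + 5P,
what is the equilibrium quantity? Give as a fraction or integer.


First find equilibrium price:
153 - 1P = 6 + 5P
P* = 147/6 = 49/2
Then substitute into demand:
Q* = 153 - 1 * 49/2 = 257/2

257/2


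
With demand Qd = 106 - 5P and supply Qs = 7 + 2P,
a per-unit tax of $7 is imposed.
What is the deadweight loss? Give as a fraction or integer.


Pre-tax equilibrium quantity: Q* = 247/7
Post-tax equilibrium quantity: Q_tax = 177/7
Reduction in quantity: Q* - Q_tax = 10
DWL = (1/2) * tax * (Q* - Q_tax)
DWL = (1/2) * 7 * 10 = 35

35


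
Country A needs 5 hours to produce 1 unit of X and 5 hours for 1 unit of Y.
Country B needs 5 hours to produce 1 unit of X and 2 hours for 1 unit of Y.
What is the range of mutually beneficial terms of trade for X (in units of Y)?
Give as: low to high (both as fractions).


Opportunity cost of X for Country A = hours_X / hours_Y = 5/5 = 1 units of Y
Opportunity cost of X for Country B = hours_X / hours_Y = 5/2 = 5/2 units of Y
Terms of trade must be between the two opportunity costs.
Range: 1 to 5/2

1 to 5/2


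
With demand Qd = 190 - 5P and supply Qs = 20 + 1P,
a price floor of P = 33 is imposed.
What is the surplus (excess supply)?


At P = 33:
Qd = 190 - 5*33 = 25
Qs = 20 + 1*33 = 53
Surplus = Qs - Qd = 53 - 25 = 28

28


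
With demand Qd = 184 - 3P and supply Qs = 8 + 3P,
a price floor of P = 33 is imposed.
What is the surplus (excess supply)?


At P = 33:
Qd = 184 - 3*33 = 85
Qs = 8 + 3*33 = 107
Surplus = Qs - Qd = 107 - 85 = 22

22


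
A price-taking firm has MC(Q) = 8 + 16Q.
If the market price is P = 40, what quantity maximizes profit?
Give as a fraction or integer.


In perfect competition, profit is maximized where P = MC.
40 = 8 + 16Q
32 = 16Q
Q* = 32/16 = 2

2


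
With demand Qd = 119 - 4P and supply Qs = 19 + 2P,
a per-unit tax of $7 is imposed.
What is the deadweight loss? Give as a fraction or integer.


Pre-tax equilibrium quantity: Q* = 157/3
Post-tax equilibrium quantity: Q_tax = 43
Reduction in quantity: Q* - Q_tax = 28/3
DWL = (1/2) * tax * (Q* - Q_tax)
DWL = (1/2) * 7 * 28/3 = 98/3

98/3


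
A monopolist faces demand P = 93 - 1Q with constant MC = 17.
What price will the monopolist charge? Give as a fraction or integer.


MR = 93 - 2Q
Set MR = MC: 93 - 2Q = 17
Q* = 38
Substitute into demand:
P* = 93 - 1*38 = 55

55


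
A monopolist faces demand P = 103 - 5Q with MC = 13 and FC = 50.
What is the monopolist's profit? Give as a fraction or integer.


MR = MC: 103 - 10Q = 13
Q* = 9
P* = 103 - 5*9 = 58
Profit = (P* - MC)*Q* - FC
= (58 - 13)*9 - 50
= 45*9 - 50
= 405 - 50 = 355

355


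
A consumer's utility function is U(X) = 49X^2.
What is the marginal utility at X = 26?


MU = dU/dX = 49*2*X^(2-1)
MU = 98*X^1
At X = 26:
MU = 98 * 26^1
MU = 98 * 26 = 2548

2548


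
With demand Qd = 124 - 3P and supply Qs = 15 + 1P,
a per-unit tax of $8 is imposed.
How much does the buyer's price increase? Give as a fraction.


With a per-unit tax, the buyer's price increase depends on relative slopes.
Supply slope: d = 1, Demand slope: b = 3
Buyer's price increase = d * tax / (b + d)
= 1 * 8 / (3 + 1)
= 8 / 4 = 2

2


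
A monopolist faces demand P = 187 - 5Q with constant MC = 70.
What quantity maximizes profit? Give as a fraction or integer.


TR = P*Q = (187 - 5Q)Q = 187Q - 5Q^2
MR = dTR/dQ = 187 - 10Q
Set MR = MC:
187 - 10Q = 70
117 = 10Q
Q* = 117/10 = 117/10

117/10


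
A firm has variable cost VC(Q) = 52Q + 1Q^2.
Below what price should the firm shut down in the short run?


AVC(Q) = VC(Q)/Q = 52 + 1Q
AVC is increasing in Q, so minimum AVC is at Q -> 0+.
Min AVC = 52
The firm should shut down if P < 52.

52


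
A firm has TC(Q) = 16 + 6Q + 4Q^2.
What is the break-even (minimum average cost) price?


AC(Q) = 16/Q + 6 + 4Q
To minimize: dAC/dQ = -16/Q^2 + 4 = 0
Q^2 = 16/4 = 4
Q* = 2
Min AC = 16/2 + 6 + 4*2
Min AC = 8 + 6 + 8 = 22

22


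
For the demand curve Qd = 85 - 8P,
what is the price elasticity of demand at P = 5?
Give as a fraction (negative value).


dQ/dP = -8
At P = 5: Q = 85 - 8*5 = 45
E = (dQ/dP)(P/Q) = (-8)(5/45) = -8/9

-8/9


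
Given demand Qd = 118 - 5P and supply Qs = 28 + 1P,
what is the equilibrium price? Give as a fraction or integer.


At equilibrium, Qd = Qs.
118 - 5P = 28 + 1P
118 - 28 = 5P + 1P
90 = 6P
P* = 90/6 = 15

15


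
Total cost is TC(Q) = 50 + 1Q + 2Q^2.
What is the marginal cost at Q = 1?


MC = dTC/dQ = 1 + 2*2*Q
At Q = 1:
MC = 1 + 4*1
MC = 1 + 4 = 5

5


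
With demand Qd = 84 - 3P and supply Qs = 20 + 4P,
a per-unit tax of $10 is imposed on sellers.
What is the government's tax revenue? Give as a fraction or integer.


With tax on sellers, new supply: Qs' = 20 + 4(P - 10)
= 4P - 20
New equilibrium quantity:
Q_new = 276/7
Tax revenue = tax * Q_new = 10 * 276/7 = 2760/7

2760/7


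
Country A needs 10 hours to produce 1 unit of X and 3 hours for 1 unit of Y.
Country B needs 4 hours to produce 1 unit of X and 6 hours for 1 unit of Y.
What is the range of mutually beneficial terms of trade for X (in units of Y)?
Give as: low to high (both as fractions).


Opportunity cost of X for Country A = hours_X / hours_Y = 10/3 = 10/3 units of Y
Opportunity cost of X for Country B = hours_X / hours_Y = 4/6 = 2/3 units of Y
Terms of trade must be between the two opportunity costs.
Range: 2/3 to 10/3

2/3 to 10/3


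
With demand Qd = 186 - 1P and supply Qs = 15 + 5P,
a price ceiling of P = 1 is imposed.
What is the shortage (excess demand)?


At P = 1:
Qd = 186 - 1*1 = 185
Qs = 15 + 5*1 = 20
Shortage = Qd - Qs = 185 - 20 = 165

165


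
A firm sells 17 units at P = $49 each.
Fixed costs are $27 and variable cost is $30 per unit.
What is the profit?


Total Revenue = P * Q = 49 * 17 = $833
Total Cost = FC + VC*Q = 27 + 30*17 = $537
Profit = TR - TC = 833 - 537 = $296

$296


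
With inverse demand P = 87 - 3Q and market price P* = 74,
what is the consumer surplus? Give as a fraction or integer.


Maximum willingness to pay (at Q=0): P_max = 87
Quantity demanded at P* = 74:
Q* = (87 - 74)/3 = 13/3
CS = (1/2) * Q* * (P_max - P*)
CS = (1/2) * 13/3 * (87 - 74)
CS = (1/2) * 13/3 * 13 = 169/6

169/6


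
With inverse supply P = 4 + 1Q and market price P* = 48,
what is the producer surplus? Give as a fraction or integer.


Minimum supply price (at Q=0): P_min = 4
Quantity supplied at P* = 48:
Q* = (48 - 4)/1 = 44
PS = (1/2) * Q* * (P* - P_min)
PS = (1/2) * 44 * (48 - 4)
PS = (1/2) * 44 * 44 = 968

968


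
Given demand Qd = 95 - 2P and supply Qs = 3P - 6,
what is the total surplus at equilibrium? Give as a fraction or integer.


Find equilibrium: 95 - 2P = 3P - 6
95 + 6 = 5P
P* = 101/5 = 101/5
Q* = 3*101/5 - 6 = 273/5
Inverse demand: P = 95/2 - Q/2, so P_max = 95/2
Inverse supply: P = 2 + Q/3, so P_min = 2
CS = (1/2) * 273/5 * (95/2 - 101/5) = 74529/100
PS = (1/2) * 273/5 * (101/5 - 2) = 24843/50
TS = CS + PS = 74529/100 + 24843/50 = 24843/20

24843/20


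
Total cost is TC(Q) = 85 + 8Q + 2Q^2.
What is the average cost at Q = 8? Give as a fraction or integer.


TC(8) = 85 + 8*8 + 2*8^2
TC(8) = 85 + 64 + 128 = 277
AC = TC/Q = 277/8 = 277/8

277/8


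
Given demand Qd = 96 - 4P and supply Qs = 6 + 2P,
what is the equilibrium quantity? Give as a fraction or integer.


First find equilibrium price:
96 - 4P = 6 + 2P
P* = 90/6 = 15
Then substitute into demand:
Q* = 96 - 4 * 15 = 36

36


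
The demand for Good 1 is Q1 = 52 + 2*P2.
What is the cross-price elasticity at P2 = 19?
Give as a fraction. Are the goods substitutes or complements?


dQ1/dP2 = 2
At P2 = 19: Q1 = 52 + 2*19 = 90
Exy = (dQ1/dP2)(P2/Q1) = 2 * 19 / 90 = 19/45
Since Exy > 0, the goods are substitutes.

19/45 (substitutes)


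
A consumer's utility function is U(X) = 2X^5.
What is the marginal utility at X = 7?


MU = dU/dX = 2*5*X^(5-1)
MU = 10*X^4
At X = 7:
MU = 10 * 7^4
MU = 10 * 2401 = 24010

24010


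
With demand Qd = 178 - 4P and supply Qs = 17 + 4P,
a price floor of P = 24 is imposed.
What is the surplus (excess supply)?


At P = 24:
Qd = 178 - 4*24 = 82
Qs = 17 + 4*24 = 113
Surplus = Qs - Qd = 113 - 82 = 31

31


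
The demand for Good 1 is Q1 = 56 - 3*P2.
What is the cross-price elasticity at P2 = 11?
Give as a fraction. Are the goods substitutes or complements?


dQ1/dP2 = -3
At P2 = 11: Q1 = 56 - 3*11 = 23
Exy = (dQ1/dP2)(P2/Q1) = -3 * 11 / 23 = -33/23
Since Exy < 0, the goods are complements.

-33/23 (complements)


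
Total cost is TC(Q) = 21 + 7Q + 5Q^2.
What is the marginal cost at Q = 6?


MC = dTC/dQ = 7 + 2*5*Q
At Q = 6:
MC = 7 + 10*6
MC = 7 + 60 = 67

67


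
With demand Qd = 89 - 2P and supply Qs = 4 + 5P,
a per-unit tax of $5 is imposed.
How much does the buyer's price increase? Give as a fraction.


With a per-unit tax, the buyer's price increase depends on relative slopes.
Supply slope: d = 5, Demand slope: b = 2
Buyer's price increase = d * tax / (b + d)
= 5 * 5 / (2 + 5)
= 25 / 7 = 25/7

25/7


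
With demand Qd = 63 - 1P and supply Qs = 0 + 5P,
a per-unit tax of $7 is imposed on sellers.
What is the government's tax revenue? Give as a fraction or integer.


With tax on sellers, new supply: Qs' = 0 + 5(P - 7)
= 5P - 35
New equilibrium quantity:
Q_new = 140/3
Tax revenue = tax * Q_new = 7 * 140/3 = 980/3

980/3


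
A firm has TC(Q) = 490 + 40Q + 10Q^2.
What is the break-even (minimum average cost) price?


AC(Q) = 490/Q + 40 + 10Q
To minimize: dAC/dQ = -490/Q^2 + 10 = 0
Q^2 = 490/10 = 49
Q* = 7
Min AC = 490/7 + 40 + 10*7
Min AC = 70 + 40 + 70 = 180

180


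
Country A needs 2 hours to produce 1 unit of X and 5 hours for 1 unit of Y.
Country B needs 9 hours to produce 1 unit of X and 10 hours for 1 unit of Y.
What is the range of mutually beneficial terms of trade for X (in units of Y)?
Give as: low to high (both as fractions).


Opportunity cost of X for Country A = hours_X / hours_Y = 2/5 = 2/5 units of Y
Opportunity cost of X for Country B = hours_X / hours_Y = 9/10 = 9/10 units of Y
Terms of trade must be between the two opportunity costs.
Range: 2/5 to 9/10

2/5 to 9/10


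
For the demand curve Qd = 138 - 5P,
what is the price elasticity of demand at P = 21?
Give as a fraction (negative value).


dQ/dP = -5
At P = 21: Q = 138 - 5*21 = 33
E = (dQ/dP)(P/Q) = (-5)(21/33) = -35/11

-35/11


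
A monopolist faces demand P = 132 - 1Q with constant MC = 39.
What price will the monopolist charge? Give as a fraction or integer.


MR = 132 - 2Q
Set MR = MC: 132 - 2Q = 39
Q* = 93/2
Substitute into demand:
P* = 132 - 1*93/2 = 171/2

171/2


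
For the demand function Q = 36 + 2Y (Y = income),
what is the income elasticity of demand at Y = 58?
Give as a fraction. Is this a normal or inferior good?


dQ/dY = 2
At Y = 58: Q = 36 + 2*58 = 152
Ey = (dQ/dY)(Y/Q) = 2 * 58 / 152 = 29/38
Since Ey > 0, this is a normal good.

29/38 (normal good)


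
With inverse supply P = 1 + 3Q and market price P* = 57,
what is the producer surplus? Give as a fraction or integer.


Minimum supply price (at Q=0): P_min = 1
Quantity supplied at P* = 57:
Q* = (57 - 1)/3 = 56/3
PS = (1/2) * Q* * (P* - P_min)
PS = (1/2) * 56/3 * (57 - 1)
PS = (1/2) * 56/3 * 56 = 1568/3

1568/3


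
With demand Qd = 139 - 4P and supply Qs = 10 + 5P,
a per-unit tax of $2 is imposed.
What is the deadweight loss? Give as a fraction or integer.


Pre-tax equilibrium quantity: Q* = 245/3
Post-tax equilibrium quantity: Q_tax = 695/9
Reduction in quantity: Q* - Q_tax = 40/9
DWL = (1/2) * tax * (Q* - Q_tax)
DWL = (1/2) * 2 * 40/9 = 40/9

40/9


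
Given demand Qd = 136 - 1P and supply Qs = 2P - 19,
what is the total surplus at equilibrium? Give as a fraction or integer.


Find equilibrium: 136 - 1P = 2P - 19
136 + 19 = 3P
P* = 155/3 = 155/3
Q* = 2*155/3 - 19 = 253/3
Inverse demand: P = 136 - Q/1, so P_max = 136
Inverse supply: P = 19/2 + Q/2, so P_min = 19/2
CS = (1/2) * 253/3 * (136 - 155/3) = 64009/18
PS = (1/2) * 253/3 * (155/3 - 19/2) = 64009/36
TS = CS + PS = 64009/18 + 64009/36 = 64009/12

64009/12


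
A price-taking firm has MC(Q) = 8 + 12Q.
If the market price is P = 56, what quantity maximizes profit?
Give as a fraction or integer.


In perfect competition, profit is maximized where P = MC.
56 = 8 + 12Q
48 = 12Q
Q* = 48/12 = 4

4


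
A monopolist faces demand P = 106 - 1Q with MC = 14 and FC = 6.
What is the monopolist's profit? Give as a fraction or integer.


MR = MC: 106 - 2Q = 14
Q* = 46
P* = 106 - 1*46 = 60
Profit = (P* - MC)*Q* - FC
= (60 - 14)*46 - 6
= 46*46 - 6
= 2116 - 6 = 2110

2110


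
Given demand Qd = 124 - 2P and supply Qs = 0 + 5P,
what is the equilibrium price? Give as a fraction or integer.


At equilibrium, Qd = Qs.
124 - 2P = 0 + 5P
124 - 0 = 2P + 5P
124 = 7P
P* = 124/7 = 124/7

124/7


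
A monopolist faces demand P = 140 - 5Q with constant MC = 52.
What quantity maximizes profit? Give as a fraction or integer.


TR = P*Q = (140 - 5Q)Q = 140Q - 5Q^2
MR = dTR/dQ = 140 - 10Q
Set MR = MC:
140 - 10Q = 52
88 = 10Q
Q* = 88/10 = 44/5

44/5


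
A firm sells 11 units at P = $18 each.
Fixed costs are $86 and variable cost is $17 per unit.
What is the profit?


Total Revenue = P * Q = 18 * 11 = $198
Total Cost = FC + VC*Q = 86 + 17*11 = $273
Profit = TR - TC = 198 - 273 = $-75

$-75


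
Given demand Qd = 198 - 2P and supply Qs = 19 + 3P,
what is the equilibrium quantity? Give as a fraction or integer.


First find equilibrium price:
198 - 2P = 19 + 3P
P* = 179/5 = 179/5
Then substitute into demand:
Q* = 198 - 2 * 179/5 = 632/5

632/5


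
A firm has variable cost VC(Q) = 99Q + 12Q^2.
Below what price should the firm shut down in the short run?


AVC(Q) = VC(Q)/Q = 99 + 12Q
AVC is increasing in Q, so minimum AVC is at Q -> 0+.
Min AVC = 99
The firm should shut down if P < 99.

99


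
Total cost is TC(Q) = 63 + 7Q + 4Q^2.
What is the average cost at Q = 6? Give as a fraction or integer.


TC(6) = 63 + 7*6 + 4*6^2
TC(6) = 63 + 42 + 144 = 249
AC = TC/Q = 249/6 = 83/2

83/2


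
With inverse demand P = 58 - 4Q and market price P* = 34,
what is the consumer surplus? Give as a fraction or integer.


Maximum willingness to pay (at Q=0): P_max = 58
Quantity demanded at P* = 34:
Q* = (58 - 34)/4 = 6
CS = (1/2) * Q* * (P_max - P*)
CS = (1/2) * 6 * (58 - 34)
CS = (1/2) * 6 * 24 = 72

72


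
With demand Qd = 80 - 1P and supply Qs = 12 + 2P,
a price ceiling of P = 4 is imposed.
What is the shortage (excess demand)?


At P = 4:
Qd = 80 - 1*4 = 76
Qs = 12 + 2*4 = 20
Shortage = Qd - Qs = 76 - 20 = 56

56


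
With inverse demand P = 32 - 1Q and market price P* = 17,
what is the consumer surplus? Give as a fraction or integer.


Maximum willingness to pay (at Q=0): P_max = 32
Quantity demanded at P* = 17:
Q* = (32 - 17)/1 = 15
CS = (1/2) * Q* * (P_max - P*)
CS = (1/2) * 15 * (32 - 17)
CS = (1/2) * 15 * 15 = 225/2

225/2


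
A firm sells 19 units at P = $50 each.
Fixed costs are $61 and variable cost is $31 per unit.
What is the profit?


Total Revenue = P * Q = 50 * 19 = $950
Total Cost = FC + VC*Q = 61 + 31*19 = $650
Profit = TR - TC = 950 - 650 = $300

$300


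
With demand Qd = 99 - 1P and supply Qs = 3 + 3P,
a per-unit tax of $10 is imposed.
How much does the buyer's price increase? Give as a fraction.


With a per-unit tax, the buyer's price increase depends on relative slopes.
Supply slope: d = 3, Demand slope: b = 1
Buyer's price increase = d * tax / (b + d)
= 3 * 10 / (1 + 3)
= 30 / 4 = 15/2

15/2


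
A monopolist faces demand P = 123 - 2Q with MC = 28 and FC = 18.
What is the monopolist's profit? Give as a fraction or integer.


MR = MC: 123 - 4Q = 28
Q* = 95/4
P* = 123 - 2*95/4 = 151/2
Profit = (P* - MC)*Q* - FC
= (151/2 - 28)*95/4 - 18
= 95/2*95/4 - 18
= 9025/8 - 18 = 8881/8

8881/8


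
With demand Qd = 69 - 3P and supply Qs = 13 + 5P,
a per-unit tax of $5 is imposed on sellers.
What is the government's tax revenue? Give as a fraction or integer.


With tax on sellers, new supply: Qs' = 13 + 5(P - 5)
= 5P - 12
New equilibrium quantity:
Q_new = 309/8
Tax revenue = tax * Q_new = 5 * 309/8 = 1545/8

1545/8


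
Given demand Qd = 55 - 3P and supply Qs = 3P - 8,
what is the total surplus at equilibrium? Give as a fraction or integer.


Find equilibrium: 55 - 3P = 3P - 8
55 + 8 = 6P
P* = 63/6 = 21/2
Q* = 3*21/2 - 8 = 47/2
Inverse demand: P = 55/3 - Q/3, so P_max = 55/3
Inverse supply: P = 8/3 + Q/3, so P_min = 8/3
CS = (1/2) * 47/2 * (55/3 - 21/2) = 2209/24
PS = (1/2) * 47/2 * (21/2 - 8/3) = 2209/24
TS = CS + PS = 2209/24 + 2209/24 = 2209/12

2209/12


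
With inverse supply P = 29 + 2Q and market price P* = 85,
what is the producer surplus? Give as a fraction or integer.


Minimum supply price (at Q=0): P_min = 29
Quantity supplied at P* = 85:
Q* = (85 - 29)/2 = 28
PS = (1/2) * Q* * (P* - P_min)
PS = (1/2) * 28 * (85 - 29)
PS = (1/2) * 28 * 56 = 784

784


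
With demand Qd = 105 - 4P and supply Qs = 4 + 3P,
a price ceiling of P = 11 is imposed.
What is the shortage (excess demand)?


At P = 11:
Qd = 105 - 4*11 = 61
Qs = 4 + 3*11 = 37
Shortage = Qd - Qs = 61 - 37 = 24

24


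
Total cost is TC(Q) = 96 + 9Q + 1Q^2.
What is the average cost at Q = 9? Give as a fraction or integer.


TC(9) = 96 + 9*9 + 1*9^2
TC(9) = 96 + 81 + 81 = 258
AC = TC/Q = 258/9 = 86/3

86/3
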